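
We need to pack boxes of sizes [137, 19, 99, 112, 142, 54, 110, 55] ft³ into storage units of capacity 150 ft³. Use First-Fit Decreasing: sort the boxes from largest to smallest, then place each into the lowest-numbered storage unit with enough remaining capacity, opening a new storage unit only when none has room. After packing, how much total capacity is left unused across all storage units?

172

Sorted descending: 142, 137, 112, 110, 99, 55, 54, 19.
142 ft³ → storage unit 1 (remaining 8 ft³)
137 ft³ → storage unit 2 (remaining 13 ft³)
112 ft³ → storage unit 3 (remaining 38 ft³)
110 ft³ → storage unit 4 (remaining 40 ft³)
99 ft³ → storage unit 5 (remaining 51 ft³)
55 ft³ → storage unit 6 (remaining 95 ft³)
54 ft³ → storage unit 6 (remaining 41 ft³)
19 ft³ → storage unit 3 (remaining 19 ft³)
6 storage units × 150 ft³ = 900 ft³; used 728 ft³; unused 172 ft³.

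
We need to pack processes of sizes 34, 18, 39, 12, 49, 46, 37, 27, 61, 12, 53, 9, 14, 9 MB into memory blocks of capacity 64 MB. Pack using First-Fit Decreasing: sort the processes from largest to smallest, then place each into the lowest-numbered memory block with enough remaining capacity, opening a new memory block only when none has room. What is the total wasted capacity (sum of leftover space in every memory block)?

28

Sorted descending: 61, 53, 49, 46, 39, 37, 34, 27, 18, 14, 12, 12, 9, 9.
61 MB → memory block 1 (remaining 3 MB)
53 MB → memory block 2 (remaining 11 MB)
49 MB → memory block 3 (remaining 15 MB)
46 MB → memory block 4 (remaining 18 MB)
39 MB → memory block 5 (remaining 25 MB)
37 MB → memory block 6 (remaining 27 MB)
34 MB → memory block 7 (remaining 30 MB)
27 MB → memory block 6 (remaining 0 MB)
18 MB → memory block 4 (remaining 0 MB)
14 MB → memory block 3 (remaining 1 MB)
12 MB → memory block 5 (remaining 13 MB)
12 MB → memory block 5 (remaining 1 MB)
9 MB → memory block 2 (remaining 2 MB)
9 MB → memory block 7 (remaining 21 MB)
7 memory blocks × 64 MB = 448 MB; used 420 MB; unused 28 MB.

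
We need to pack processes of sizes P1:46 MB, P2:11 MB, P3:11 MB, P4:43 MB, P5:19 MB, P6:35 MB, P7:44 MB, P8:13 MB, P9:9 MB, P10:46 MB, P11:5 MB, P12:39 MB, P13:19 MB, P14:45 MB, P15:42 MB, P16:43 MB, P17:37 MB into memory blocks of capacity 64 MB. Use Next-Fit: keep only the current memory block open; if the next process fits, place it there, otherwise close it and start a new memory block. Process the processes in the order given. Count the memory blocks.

10

memory block 1: place P1 (46 MB), 18 MB left
memory block 1: place P2 (11 MB), 7 MB left
memory block 2: place P3 (11 MB), 53 MB left
memory block 2: place P4 (43 MB), 10 MB left
memory block 3: place P5 (19 MB), 45 MB left
memory block 3: place P6 (35 MB), 10 MB left
memory block 4: place P7 (44 MB), 20 MB left
memory block 4: place P8 (13 MB), 7 MB left
memory block 5: place P9 (9 MB), 55 MB left
memory block 5: place P10 (46 MB), 9 MB left
memory block 5: place P11 (5 MB), 4 MB left
memory block 6: place P12 (39 MB), 25 MB left
memory block 6: place P13 (19 MB), 6 MB left
memory block 7: place P14 (45 MB), 19 MB left
memory block 8: place P15 (42 MB), 22 MB left
memory block 9: place P16 (43 MB), 21 MB left
memory block 10: place P17 (37 MB), 27 MB left
Final memory blocks: [46,11] [11,43] [19,35] [44,13] [9,46,5] [39,19] [45] [42] [43] [37].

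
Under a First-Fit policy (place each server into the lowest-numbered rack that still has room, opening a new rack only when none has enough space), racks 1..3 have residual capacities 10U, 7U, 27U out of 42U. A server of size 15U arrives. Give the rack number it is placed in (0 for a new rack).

Racks with room: rack 3 (27U).
The first with room is rack 3.

3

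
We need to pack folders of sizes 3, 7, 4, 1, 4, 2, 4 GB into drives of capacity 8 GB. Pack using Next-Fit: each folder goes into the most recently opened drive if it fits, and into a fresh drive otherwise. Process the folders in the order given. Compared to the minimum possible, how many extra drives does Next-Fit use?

Next-Fit: [3] [7] [4,1] [4,2] [4] → 5 drives.
Total size 25 GB; any packing needs at least ⌈25/8⌉ = 4 drives.
An optimal packing achieves that bound: [7,1] [4,4] [4,3] [2] → 4 drives.
Excess: 5 − 4 = 1.

1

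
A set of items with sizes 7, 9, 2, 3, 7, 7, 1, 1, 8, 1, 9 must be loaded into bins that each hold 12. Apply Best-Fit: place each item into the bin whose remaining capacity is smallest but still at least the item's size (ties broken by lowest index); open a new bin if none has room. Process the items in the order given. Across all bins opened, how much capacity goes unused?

7 → bin 1 (remaining 5)
9 → bin 2 (remaining 3)
2 → bin 2 (remaining 1)
3 → bin 1 (remaining 2)
7 → bin 3 (remaining 5)
7 → bin 4 (remaining 5)
1 → bin 2 (remaining 0)
1 → bin 1 (remaining 1)
8 → bin 5 (remaining 4)
1 → bin 1 (remaining 0)
9 → bin 6 (remaining 3)
6 bins × 12 = 72; used 55; unused 17.

17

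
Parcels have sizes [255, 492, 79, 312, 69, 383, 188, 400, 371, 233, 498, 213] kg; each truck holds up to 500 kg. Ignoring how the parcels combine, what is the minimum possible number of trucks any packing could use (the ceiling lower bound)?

Total size = 255 + 492 + 79 + 312 + 69 + 383 + 188 + 400 + 371 + 233 + 498 + 213 = 3493 kg.
⌈3493 / 500⌉ = 7.

7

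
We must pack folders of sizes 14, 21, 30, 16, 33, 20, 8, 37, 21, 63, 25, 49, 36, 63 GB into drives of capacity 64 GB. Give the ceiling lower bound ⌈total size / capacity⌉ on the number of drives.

7

Total size = 14 + 21 + 30 + 16 + 33 + 20 + 8 + 37 + 21 + 63 + 25 + 49 + 36 + 63 = 436 GB.
⌈436 / 64⌉ = 7.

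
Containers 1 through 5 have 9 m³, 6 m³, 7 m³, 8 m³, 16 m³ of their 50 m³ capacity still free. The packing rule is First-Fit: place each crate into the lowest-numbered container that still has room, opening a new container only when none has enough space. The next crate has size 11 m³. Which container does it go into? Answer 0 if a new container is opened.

5

Containers with room: container 5 (16 m³).
The first with room is container 5.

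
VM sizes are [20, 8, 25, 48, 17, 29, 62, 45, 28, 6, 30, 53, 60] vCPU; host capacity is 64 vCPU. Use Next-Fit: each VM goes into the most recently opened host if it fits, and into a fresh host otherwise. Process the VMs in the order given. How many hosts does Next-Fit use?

Put 20 vCPU in host 1; 44 vCPU remain.
Put 8 vCPU in host 1; 36 vCPU remain.
Put 25 vCPU in host 1; 11 vCPU remain.
Put 48 vCPU in host 2; 16 vCPU remain.
Put 17 vCPU in host 3; 47 vCPU remain.
Put 29 vCPU in host 3; 18 vCPU remain.
Put 62 vCPU in host 4; 2 vCPU remain.
Put 45 vCPU in host 5; 19 vCPU remain.
Put 28 vCPU in host 6; 36 vCPU remain.
Put 6 vCPU in host 6; 30 vCPU remain.
Put 30 vCPU in host 6; 0 vCPU remain.
Put 53 vCPU in host 7; 11 vCPU remain.
Put 60 vCPU in host 8; 4 vCPU remain.

8 hosts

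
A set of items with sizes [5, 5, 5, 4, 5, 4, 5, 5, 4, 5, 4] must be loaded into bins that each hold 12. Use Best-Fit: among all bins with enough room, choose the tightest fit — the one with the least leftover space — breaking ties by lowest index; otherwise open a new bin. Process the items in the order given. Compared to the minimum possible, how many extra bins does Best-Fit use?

Best-Fit: [5,5] [5,4] [5,4] [5,5] [4,5] [4] → 6 bins.
Total size 51; any packing needs at least ⌈51/12⌉ = 5 bins.
An optimal packing achieves that bound: [5,5] [5,5] [5,5] [5,4] [4,4,4] → 5 bins.
Excess: 6 − 5 = 1.

1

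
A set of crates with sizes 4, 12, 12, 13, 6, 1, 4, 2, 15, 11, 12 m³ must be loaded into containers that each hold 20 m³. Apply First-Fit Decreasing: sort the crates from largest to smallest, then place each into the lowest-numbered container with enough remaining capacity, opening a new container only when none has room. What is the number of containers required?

Sorted descending: 15, 13, 12, 12, 12, 11, 6, 4, 4, 2, 1.
15 m³ → container 1 (remaining 5 m³)
13 m³ → container 2 (remaining 7 m³)
12 m³ → container 3 (remaining 8 m³)
12 m³ → container 4 (remaining 8 m³)
12 m³ → container 5 (remaining 8 m³)
11 m³ → container 6 (remaining 9 m³)
6 m³ → container 2 (remaining 1 m³)
4 m³ → container 1 (remaining 1 m³)
4 m³ → container 3 (remaining 4 m³)
2 m³ → container 3 (remaining 2 m³)
1 m³ → container 1 (remaining 0 m³)
Final containers: [15,4,1] [13,6] [12,4,2] [12] [12] [11].

6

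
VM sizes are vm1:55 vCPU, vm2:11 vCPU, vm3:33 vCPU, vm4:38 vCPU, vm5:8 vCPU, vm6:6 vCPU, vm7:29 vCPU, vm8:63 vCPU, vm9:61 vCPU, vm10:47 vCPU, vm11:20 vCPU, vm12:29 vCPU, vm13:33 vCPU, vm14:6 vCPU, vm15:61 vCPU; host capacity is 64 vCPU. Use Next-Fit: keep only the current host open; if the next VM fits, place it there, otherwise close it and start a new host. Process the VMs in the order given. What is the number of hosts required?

10

vm1 (55 vCPU) → host 1 (remaining 9 vCPU)
vm2 (11 vCPU) → host 2 (remaining 53 vCPU)
vm3 (33 vCPU) → host 2 (remaining 20 vCPU)
vm4 (38 vCPU) → host 3 (remaining 26 vCPU)
vm5 (8 vCPU) → host 3 (remaining 18 vCPU)
vm6 (6 vCPU) → host 3 (remaining 12 vCPU)
vm7 (29 vCPU) → host 4 (remaining 35 vCPU)
vm8 (63 vCPU) → host 5 (remaining 1 vCPU)
vm9 (61 vCPU) → host 6 (remaining 3 vCPU)
vm10 (47 vCPU) → host 7 (remaining 17 vCPU)
vm11 (20 vCPU) → host 8 (remaining 44 vCPU)
vm12 (29 vCPU) → host 8 (remaining 15 vCPU)
vm13 (33 vCPU) → host 9 (remaining 31 vCPU)
vm14 (6 vCPU) → host 9 (remaining 25 vCPU)
vm15 (61 vCPU) → host 10 (remaining 3 vCPU)
Final hosts: [55] [11,33] [38,8,6] [29] [63] [61] [47] [20,29] [33,6] [61].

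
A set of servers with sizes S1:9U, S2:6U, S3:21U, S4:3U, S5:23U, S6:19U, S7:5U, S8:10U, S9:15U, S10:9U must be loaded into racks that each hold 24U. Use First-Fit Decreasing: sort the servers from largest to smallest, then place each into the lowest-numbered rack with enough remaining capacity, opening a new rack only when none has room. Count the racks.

6 racks

Sorted descending: 23, 21, 19, 15, 10, 9, 9, 6, 5, 3.
Put 23U in rack 1; 1U remain.
Put 21U in rack 2; 3U remain.
Put 19U in rack 3; 5U remain.
Put 15U in rack 4; 9U remain.
Put 10U in rack 5; 14U remain.
Put 9U in rack 4; 0U remain.
Put 9U in rack 5; 5U remain.
Put 6U in rack 6; 18U remain.
Put 5U in rack 3; 0U remain.
Put 3U in rack 2; 0U remain.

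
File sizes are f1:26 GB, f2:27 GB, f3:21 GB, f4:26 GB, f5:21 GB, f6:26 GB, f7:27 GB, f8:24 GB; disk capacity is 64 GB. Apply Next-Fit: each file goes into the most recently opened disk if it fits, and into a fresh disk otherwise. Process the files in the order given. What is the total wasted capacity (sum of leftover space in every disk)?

Put f1 (26 GB) in disk 1; 38 GB remain.
Put f2 (27 GB) in disk 1; 11 GB remain.
Put f3 (21 GB) in disk 2; 43 GB remain.
Put f4 (26 GB) in disk 2; 17 GB remain.
Put f5 (21 GB) in disk 3; 43 GB remain.
Put f6 (26 GB) in disk 3; 17 GB remain.
Put f7 (27 GB) in disk 4; 37 GB remain.
Put f8 (24 GB) in disk 4; 13 GB remain.
4 disks × 64 GB = 256 GB; used 198 GB; unused 58 GB.

58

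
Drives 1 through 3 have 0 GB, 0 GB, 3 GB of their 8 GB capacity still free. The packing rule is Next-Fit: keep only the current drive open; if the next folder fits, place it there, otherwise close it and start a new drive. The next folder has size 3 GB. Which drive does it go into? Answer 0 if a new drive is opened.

3

Next-Fit only looks at drive 3, which has 3 GB free.
3 GB fits there.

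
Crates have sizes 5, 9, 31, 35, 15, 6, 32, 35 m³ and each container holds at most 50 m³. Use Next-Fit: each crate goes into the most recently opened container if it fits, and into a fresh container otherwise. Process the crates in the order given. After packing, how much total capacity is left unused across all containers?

32

Put 5 m³ in container 1; 45 m³ remain.
Put 9 m³ in container 1; 36 m³ remain.
Put 31 m³ in container 1; 5 m³ remain.
Put 35 m³ in container 2; 15 m³ remain.
Put 15 m³ in container 2; 0 m³ remain.
Put 6 m³ in container 3; 44 m³ remain.
Put 32 m³ in container 3; 12 m³ remain.
Put 35 m³ in container 4; 15 m³ remain.
4 containers × 50 m³ = 200 m³; used 168 m³; unused 32 m³.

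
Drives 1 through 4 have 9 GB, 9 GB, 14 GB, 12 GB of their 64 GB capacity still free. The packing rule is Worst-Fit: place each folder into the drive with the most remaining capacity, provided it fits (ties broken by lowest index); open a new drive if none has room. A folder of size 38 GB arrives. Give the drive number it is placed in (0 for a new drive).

0

No drive has ≥ 38 GB free, so a new drive is opened.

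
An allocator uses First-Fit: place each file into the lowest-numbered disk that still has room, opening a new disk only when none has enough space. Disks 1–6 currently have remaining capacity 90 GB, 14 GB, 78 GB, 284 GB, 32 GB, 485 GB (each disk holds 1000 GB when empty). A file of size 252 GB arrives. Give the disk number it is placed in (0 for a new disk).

Disks with room: disk 4 (284 GB), disk 6 (485 GB).
The first with room is disk 4.

4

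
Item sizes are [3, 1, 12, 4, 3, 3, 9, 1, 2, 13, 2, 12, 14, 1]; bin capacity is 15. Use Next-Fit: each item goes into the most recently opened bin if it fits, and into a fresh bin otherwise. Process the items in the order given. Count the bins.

7 bins

3 → bin 1 (remaining 12)
1 → bin 1 (remaining 11)
12 → bin 2 (remaining 3)
4 → bin 3 (remaining 11)
3 → bin 3 (remaining 8)
3 → bin 3 (remaining 5)
9 → bin 4 (remaining 6)
1 → bin 4 (remaining 5)
2 → bin 4 (remaining 3)
13 → bin 5 (remaining 2)
2 → bin 5 (remaining 0)
12 → bin 6 (remaining 3)
14 → bin 7 (remaining 1)
1 → bin 7 (remaining 0)
Final bins: [3,1] [12] [4,3,3] [9,1,2] [13,2] [12] [14,1].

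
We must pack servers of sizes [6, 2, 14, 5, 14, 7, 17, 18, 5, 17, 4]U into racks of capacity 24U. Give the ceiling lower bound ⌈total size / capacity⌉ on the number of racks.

Total size = 6 + 2 + 14 + 5 + 14 + 7 + 17 + 18 + 5 + 17 + 4 = 109U.
⌈109 / 24⌉ = 5.

5 racks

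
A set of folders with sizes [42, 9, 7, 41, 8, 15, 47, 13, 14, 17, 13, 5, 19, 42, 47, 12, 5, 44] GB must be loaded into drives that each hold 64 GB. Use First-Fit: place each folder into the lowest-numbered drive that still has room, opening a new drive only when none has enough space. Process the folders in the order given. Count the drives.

7 drives

Put 42 GB in drive 1; 22 GB remain.
Put 9 GB in drive 1; 13 GB remain.
Put 7 GB in drive 1; 6 GB remain.
Put 41 GB in drive 2; 23 GB remain.
Put 8 GB in drive 2; 15 GB remain.
Put 15 GB in drive 2; 0 GB remain.
Put 47 GB in drive 3; 17 GB remain.
Put 13 GB in drive 3; 4 GB remain.
Put 14 GB in drive 4; 50 GB remain.
Put 17 GB in drive 4; 33 GB remain.
Put 13 GB in drive 4; 20 GB remain.
Put 5 GB in drive 1; 1 GB remain.
Put 19 GB in drive 4; 1 GB remain.
Put 42 GB in drive 5; 22 GB remain.
Put 47 GB in drive 6; 17 GB remain.
Put 12 GB in drive 5; 10 GB remain.
Put 5 GB in drive 5; 5 GB remain.
Put 44 GB in drive 7; 20 GB remain.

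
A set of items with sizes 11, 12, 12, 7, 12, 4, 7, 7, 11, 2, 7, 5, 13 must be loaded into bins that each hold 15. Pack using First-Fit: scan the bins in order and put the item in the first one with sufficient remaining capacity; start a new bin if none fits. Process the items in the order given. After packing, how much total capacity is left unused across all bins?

25

Put 11 in bin 1; 4 remain.
Put 12 in bin 2; 3 remain.
Put 12 in bin 3; 3 remain.
Put 7 in bin 4; 8 remain.
Put 12 in bin 5; 3 remain.
Put 4 in bin 1; 0 remain.
Put 7 in bin 4; 1 remain.
Put 7 in bin 6; 8 remain.
Put 11 in bin 7; 4 remain.
Put 2 in bin 2; 1 remain.
Put 7 in bin 6; 1 remain.
Put 5 in bin 8; 10 remain.
Put 13 in bin 9; 2 remain.
9 bins × 15 = 135; used 110; unused 25.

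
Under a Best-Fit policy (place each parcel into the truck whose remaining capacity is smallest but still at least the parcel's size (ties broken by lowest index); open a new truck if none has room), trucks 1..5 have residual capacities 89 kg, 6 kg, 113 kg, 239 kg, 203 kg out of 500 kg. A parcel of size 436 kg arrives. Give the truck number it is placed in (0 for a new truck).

0

No truck has ≥ 436 kg free, so a new truck is opened.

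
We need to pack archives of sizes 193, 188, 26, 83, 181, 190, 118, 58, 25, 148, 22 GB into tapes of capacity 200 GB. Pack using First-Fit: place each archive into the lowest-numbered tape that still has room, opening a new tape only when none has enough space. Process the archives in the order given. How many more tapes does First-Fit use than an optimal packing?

First-Fit: [193] [188] [26,83,58,25] [181] [190] [118,22] [148] → 7 tapes.
Total size 1232 GB; any packing needs at least ⌈1232/200⌉ = 7 tapes.
So 7 is already optimal.

0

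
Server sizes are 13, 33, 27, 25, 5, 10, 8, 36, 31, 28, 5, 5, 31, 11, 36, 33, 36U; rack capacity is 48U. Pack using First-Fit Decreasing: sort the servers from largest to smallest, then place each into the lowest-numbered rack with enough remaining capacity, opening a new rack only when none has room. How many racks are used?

10

Sorted descending: 36, 36, 36, 33, 33, 31, 31, 28, 27, 25, 13, 11, 10, 8, 5, 5, 5.
36U → rack 1 (remaining 12U)
36U → rack 2 (remaining 12U)
36U → rack 3 (remaining 12U)
33U → rack 4 (remaining 15U)
33U → rack 5 (remaining 15U)
31U → rack 6 (remaining 17U)
31U → rack 7 (remaining 17U)
28U → rack 8 (remaining 20U)
27U → rack 9 (remaining 21U)
25U → rack 10 (remaining 23U)
13U → rack 4 (remaining 2U)
11U → rack 1 (remaining 1U)
10U → rack 2 (remaining 2U)
8U → rack 3 (remaining 4U)
5U → rack 5 (remaining 10U)
5U → rack 5 (remaining 5U)
5U → rack 5 (remaining 0U)
Final racks: [36,11] [36,10] [36,8] [33,13] [33,5,5,5] [31] [31] [28] [27] [25].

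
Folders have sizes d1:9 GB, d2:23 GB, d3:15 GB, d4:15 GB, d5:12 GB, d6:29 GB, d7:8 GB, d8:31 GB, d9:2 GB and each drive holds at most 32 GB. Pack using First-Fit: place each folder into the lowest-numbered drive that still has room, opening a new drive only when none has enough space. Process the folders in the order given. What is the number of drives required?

Put d1 (9 GB) in drive 1; 23 GB remain.
Put d2 (23 GB) in drive 1; 0 GB remain.
Put d3 (15 GB) in drive 2; 17 GB remain.
Put d4 (15 GB) in drive 2; 2 GB remain.
Put d5 (12 GB) in drive 3; 20 GB remain.
Put d6 (29 GB) in drive 4; 3 GB remain.
Put d7 (8 GB) in drive 3; 12 GB remain.
Put d8 (31 GB) in drive 5; 1 GB remain.
Put d9 (2 GB) in drive 2; 0 GB remain.
Final drives: [9,23] [15,15,2] [12,8] [29] [31].

5 drives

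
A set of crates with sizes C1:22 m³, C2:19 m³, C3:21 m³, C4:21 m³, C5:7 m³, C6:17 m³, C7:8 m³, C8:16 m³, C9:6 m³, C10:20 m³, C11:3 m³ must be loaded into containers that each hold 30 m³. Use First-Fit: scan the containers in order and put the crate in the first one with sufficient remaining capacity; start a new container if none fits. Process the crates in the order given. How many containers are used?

7

C1 (22 m³) → container 1 (remaining 8 m³)
C2 (19 m³) → container 2 (remaining 11 m³)
C3 (21 m³) → container 3 (remaining 9 m³)
C4 (21 m³) → container 4 (remaining 9 m³)
C5 (7 m³) → container 1 (remaining 1 m³)
C6 (17 m³) → container 5 (remaining 13 m³)
C7 (8 m³) → container 2 (remaining 3 m³)
C8 (16 m³) → container 6 (remaining 14 m³)
C9 (6 m³) → container 3 (remaining 3 m³)
C10 (20 m³) → container 7 (remaining 10 m³)
C11 (3 m³) → container 2 (remaining 0 m³)
Final containers: [22,7] [19,8,3] [21,6] [21] [17] [16] [20].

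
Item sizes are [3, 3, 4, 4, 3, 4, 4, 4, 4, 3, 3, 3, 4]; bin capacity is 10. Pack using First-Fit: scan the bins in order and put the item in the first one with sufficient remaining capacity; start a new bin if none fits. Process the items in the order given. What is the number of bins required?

5

bin 1: place 3, 7 left
bin 1: place 3, 4 left
bin 1: place 4, 0 left
bin 2: place 4, 6 left
bin 2: place 3, 3 left
bin 3: place 4, 6 left
bin 3: place 4, 2 left
bin 4: place 4, 6 left
bin 4: place 4, 2 left
bin 2: place 3, 0 left
bin 5: place 3, 7 left
bin 5: place 3, 4 left
bin 5: place 4, 0 left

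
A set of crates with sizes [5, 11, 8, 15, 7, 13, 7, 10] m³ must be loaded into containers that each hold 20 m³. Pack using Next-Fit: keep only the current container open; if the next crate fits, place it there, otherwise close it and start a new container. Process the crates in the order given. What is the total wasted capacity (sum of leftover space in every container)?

24

5 m³ → container 1 (remaining 15 m³)
11 m³ → container 1 (remaining 4 m³)
8 m³ → container 2 (remaining 12 m³)
15 m³ → container 3 (remaining 5 m³)
7 m³ → container 4 (remaining 13 m³)
13 m³ → container 4 (remaining 0 m³)
7 m³ → container 5 (remaining 13 m³)
10 m³ → container 5 (remaining 3 m³)
5 containers × 20 m³ = 100 m³; used 76 m³; unused 24 m³.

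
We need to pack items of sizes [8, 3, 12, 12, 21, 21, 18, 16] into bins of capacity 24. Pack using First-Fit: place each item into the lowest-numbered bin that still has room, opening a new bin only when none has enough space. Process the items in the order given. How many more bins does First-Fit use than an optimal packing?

First-Fit: [8,3,12] [12] [21] [21] [18] [16] → 6 bins.
Total size 111; any packing needs at least ⌈111/24⌉ = 5 bins.
An optimal packing achieves that bound: [21,3] [21] [18] [16,8] [12,12] → 5 bins.
Excess: 6 − 5 = 1.

1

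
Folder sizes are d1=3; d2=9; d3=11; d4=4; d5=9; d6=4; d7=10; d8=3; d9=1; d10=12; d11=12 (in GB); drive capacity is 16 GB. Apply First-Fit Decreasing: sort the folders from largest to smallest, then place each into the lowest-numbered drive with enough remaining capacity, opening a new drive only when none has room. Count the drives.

6 drives

Sorted descending: 12, 12, 11, 10, 9, 9, 4, 4, 3, 3, 1.
Put 12 GB in drive 1; 4 GB remain.
Put 12 GB in drive 2; 4 GB remain.
Put 11 GB in drive 3; 5 GB remain.
Put 10 GB in drive 4; 6 GB remain.
Put 9 GB in drive 5; 7 GB remain.
Put 9 GB in drive 6; 7 GB remain.
Put 4 GB in drive 1; 0 GB remain.
Put 4 GB in drive 2; 0 GB remain.
Put 3 GB in drive 3; 2 GB remain.
Put 3 GB in drive 4; 3 GB remain.
Put 1 GB in drive 3; 1 GB remain.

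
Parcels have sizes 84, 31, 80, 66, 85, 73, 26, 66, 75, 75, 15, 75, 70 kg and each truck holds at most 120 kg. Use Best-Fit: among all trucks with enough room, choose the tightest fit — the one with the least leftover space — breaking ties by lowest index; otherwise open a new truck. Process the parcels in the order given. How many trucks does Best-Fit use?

10

84 kg → truck 1 (remaining 36 kg)
31 kg → truck 1 (remaining 5 kg)
80 kg → truck 2 (remaining 40 kg)
66 kg → truck 3 (remaining 54 kg)
85 kg → truck 4 (remaining 35 kg)
73 kg → truck 5 (remaining 47 kg)
26 kg → truck 4 (remaining 9 kg)
66 kg → truck 6 (remaining 54 kg)
75 kg → truck 7 (remaining 45 kg)
75 kg → truck 8 (remaining 45 kg)
15 kg → truck 2 (remaining 25 kg)
75 kg → truck 9 (remaining 45 kg)
70 kg → truck 10 (remaining 50 kg)
Final trucks: [84,31] [80,15] [66] [85,26] [73] [66] [75] [75] [75] [70].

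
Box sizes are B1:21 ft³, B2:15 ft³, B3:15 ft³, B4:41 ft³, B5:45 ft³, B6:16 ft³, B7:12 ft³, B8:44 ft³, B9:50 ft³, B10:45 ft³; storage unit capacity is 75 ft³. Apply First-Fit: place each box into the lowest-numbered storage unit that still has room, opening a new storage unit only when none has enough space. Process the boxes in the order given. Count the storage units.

6 storage units

Put B1 (21 ft³) in storage unit 1; 54 ft³ remain.
Put B2 (15 ft³) in storage unit 1; 39 ft³ remain.
Put B3 (15 ft³) in storage unit 1; 24 ft³ remain.
Put B4 (41 ft³) in storage unit 2; 34 ft³ remain.
Put B5 (45 ft³) in storage unit 3; 30 ft³ remain.
Put B6 (16 ft³) in storage unit 1; 8 ft³ remain.
Put B7 (12 ft³) in storage unit 2; 22 ft³ remain.
Put B8 (44 ft³) in storage unit 4; 31 ft³ remain.
Put B9 (50 ft³) in storage unit 5; 25 ft³ remain.
Put B10 (45 ft³) in storage unit 6; 30 ft³ remain.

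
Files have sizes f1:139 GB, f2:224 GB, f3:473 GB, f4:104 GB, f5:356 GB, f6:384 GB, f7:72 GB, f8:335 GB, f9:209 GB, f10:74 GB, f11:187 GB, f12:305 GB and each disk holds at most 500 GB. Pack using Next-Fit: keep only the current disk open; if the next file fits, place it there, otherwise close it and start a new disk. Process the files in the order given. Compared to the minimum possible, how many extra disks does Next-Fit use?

1

Next-Fit: [139,224] [473] [104,356] [384,72] [335] [209,74,187] [305] → 7 disks.
Total size 2862 GB; any packing needs at least ⌈2862/500⌉ = 6 disks.
An optimal packing achieves that bound: [473] [384,104] [356,139] [335,74,72] [305,187] [224,209] → 6 disks.
Excess: 7 − 6 = 1.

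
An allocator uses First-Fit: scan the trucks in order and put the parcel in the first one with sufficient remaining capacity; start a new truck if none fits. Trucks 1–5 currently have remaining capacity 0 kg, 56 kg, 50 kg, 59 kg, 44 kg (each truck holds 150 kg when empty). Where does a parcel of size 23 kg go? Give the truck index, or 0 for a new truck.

Trucks with room: truck 2 (56 kg), truck 3 (50 kg), truck 4 (59 kg), truck 5 (44 kg).
The first with room is truck 2.

2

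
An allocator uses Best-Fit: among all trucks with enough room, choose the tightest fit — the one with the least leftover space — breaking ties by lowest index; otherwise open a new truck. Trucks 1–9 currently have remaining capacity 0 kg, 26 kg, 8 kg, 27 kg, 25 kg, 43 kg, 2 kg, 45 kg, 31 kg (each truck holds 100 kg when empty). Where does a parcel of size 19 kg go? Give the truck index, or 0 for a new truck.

5

Trucks with room: truck 2 (26 kg), truck 4 (27 kg), truck 5 (25 kg), truck 6 (43 kg), truck 8 (45 kg), truck 9 (31 kg).
Tightest fit is truck 5 with 25 kg free.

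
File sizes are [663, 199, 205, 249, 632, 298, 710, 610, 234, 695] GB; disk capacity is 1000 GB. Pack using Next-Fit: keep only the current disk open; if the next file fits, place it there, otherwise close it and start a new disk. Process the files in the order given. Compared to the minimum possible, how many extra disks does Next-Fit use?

Next-Fit: [663,199] [205,249] [632,298] [710] [610,234] [695] → 6 disks.
Total size 4495 GB; any packing needs at least ⌈4495/1000⌉ = 5 disks.
An optimal packing achieves that bound: [710,249] [695,298] [663,234] [632,205] [610,199] → 5 disks.
Excess: 6 − 5 = 1.

1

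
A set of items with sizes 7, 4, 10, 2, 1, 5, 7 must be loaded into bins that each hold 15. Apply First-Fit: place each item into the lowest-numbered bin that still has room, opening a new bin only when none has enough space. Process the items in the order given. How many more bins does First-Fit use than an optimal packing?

First-Fit: [7,4,2,1] [10,5] [7] → 3 bins.
Total size 36; any packing needs at least ⌈36/15⌉ = 3 bins.
So 3 is already optimal.

0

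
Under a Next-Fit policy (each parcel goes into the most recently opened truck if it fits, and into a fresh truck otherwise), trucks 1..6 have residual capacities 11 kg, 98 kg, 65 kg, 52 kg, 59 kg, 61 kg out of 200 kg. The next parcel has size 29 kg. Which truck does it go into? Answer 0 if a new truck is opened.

6

Next-Fit only looks at truck 6, which has 61 kg free.
29 kg fits there.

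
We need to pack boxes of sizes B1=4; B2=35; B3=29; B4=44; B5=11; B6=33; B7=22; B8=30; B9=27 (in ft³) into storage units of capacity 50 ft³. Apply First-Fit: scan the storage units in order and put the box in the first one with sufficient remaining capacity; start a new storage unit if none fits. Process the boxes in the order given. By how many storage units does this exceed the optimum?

0

First-Fit: [4,35,11] [29] [44] [33] [22,27] [30] → 6 storage units.
6 boxes exceed 25 ft³ (half the capacity), and no two of those can share a storage unit, so at least 6 storage units are needed.
So 6 is already optimal.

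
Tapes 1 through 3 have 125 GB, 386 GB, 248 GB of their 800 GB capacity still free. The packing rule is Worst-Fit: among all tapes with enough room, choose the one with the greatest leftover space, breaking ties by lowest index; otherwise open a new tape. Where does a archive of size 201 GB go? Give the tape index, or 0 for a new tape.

2

Tapes with room: tape 2 (386 GB), tape 3 (248 GB).
Most room is tape 2 with 386 GB free.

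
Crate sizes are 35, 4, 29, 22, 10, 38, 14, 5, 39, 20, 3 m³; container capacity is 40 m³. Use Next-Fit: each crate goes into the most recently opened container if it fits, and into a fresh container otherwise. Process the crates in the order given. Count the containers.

container 1: place 35 m³, 5 m³ left
container 1: place 4 m³, 1 m³ left
container 2: place 29 m³, 11 m³ left
container 3: place 22 m³, 18 m³ left
container 3: place 10 m³, 8 m³ left
container 4: place 38 m³, 2 m³ left
container 5: place 14 m³, 26 m³ left
container 5: place 5 m³, 21 m³ left
container 6: place 39 m³, 1 m³ left
container 7: place 20 m³, 20 m³ left
container 7: place 3 m³, 17 m³ left
Final containers: [35,4] [29] [22,10] [38] [14,5] [39] [20,3].

7 containers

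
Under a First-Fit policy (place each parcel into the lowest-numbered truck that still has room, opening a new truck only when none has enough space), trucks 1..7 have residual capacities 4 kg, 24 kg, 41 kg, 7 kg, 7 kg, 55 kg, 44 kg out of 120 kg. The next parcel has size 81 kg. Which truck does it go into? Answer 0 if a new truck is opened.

No truck has ≥ 81 kg free, so a new truck is opened.

0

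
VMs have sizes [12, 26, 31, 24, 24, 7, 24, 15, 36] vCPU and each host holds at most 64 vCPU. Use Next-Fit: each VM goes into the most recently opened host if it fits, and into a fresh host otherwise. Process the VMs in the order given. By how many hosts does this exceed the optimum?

Next-Fit: [12,26] [31,24] [24,7,24] [15,36] → 4 hosts.
Total size 199 vCPU; any packing needs at least ⌈199/64⌉ = 4 hosts.
So 4 is already optimal.

0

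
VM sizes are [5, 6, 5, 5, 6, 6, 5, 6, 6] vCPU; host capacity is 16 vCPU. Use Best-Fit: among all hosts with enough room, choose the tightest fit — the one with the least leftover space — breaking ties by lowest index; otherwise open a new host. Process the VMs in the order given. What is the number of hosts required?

5 vCPU → host 1 (remaining 11 vCPU)
6 vCPU → host 1 (remaining 5 vCPU)
5 vCPU → host 1 (remaining 0 vCPU)
5 vCPU → host 2 (remaining 11 vCPU)
6 vCPU → host 2 (remaining 5 vCPU)
6 vCPU → host 3 (remaining 10 vCPU)
5 vCPU → host 2 (remaining 0 vCPU)
6 vCPU → host 3 (remaining 4 vCPU)
6 vCPU → host 4 (remaining 10 vCPU)
Final hosts: [5,6,5] [5,6,5] [6,6] [6].

4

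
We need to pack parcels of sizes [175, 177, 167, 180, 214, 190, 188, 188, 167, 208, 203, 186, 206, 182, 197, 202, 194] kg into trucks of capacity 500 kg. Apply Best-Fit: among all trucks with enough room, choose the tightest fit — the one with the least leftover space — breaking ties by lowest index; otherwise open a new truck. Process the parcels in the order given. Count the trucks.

175 kg → truck 1 (remaining 325 kg)
177 kg → truck 1 (remaining 148 kg)
167 kg → truck 2 (remaining 333 kg)
180 kg → truck 2 (remaining 153 kg)
214 kg → truck 3 (remaining 286 kg)
190 kg → truck 3 (remaining 96 kg)
188 kg → truck 4 (remaining 312 kg)
188 kg → truck 4 (remaining 124 kg)
167 kg → truck 5 (remaining 333 kg)
208 kg → truck 5 (remaining 125 kg)
203 kg → truck 6 (remaining 297 kg)
186 kg → truck 6 (remaining 111 kg)
206 kg → truck 7 (remaining 294 kg)
182 kg → truck 7 (remaining 112 kg)
197 kg → truck 8 (remaining 303 kg)
202 kg → truck 8 (remaining 101 kg)
194 kg → truck 9 (remaining 306 kg)

9 trucks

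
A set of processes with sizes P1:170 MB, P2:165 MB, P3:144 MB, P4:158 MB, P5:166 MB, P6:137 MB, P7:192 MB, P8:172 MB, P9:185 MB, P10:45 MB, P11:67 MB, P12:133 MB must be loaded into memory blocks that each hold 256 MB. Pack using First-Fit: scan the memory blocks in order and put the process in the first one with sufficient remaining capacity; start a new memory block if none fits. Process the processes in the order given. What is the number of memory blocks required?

Put P1 (170 MB) in memory block 1; 86 MB remain.
Put P2 (165 MB) in memory block 2; 91 MB remain.
Put P3 (144 MB) in memory block 3; 112 MB remain.
Put P4 (158 MB) in memory block 4; 98 MB remain.
Put P5 (166 MB) in memory block 5; 90 MB remain.
Put P6 (137 MB) in memory block 6; 119 MB remain.
Put P7 (192 MB) in memory block 7; 64 MB remain.
Put P8 (172 MB) in memory block 8; 84 MB remain.
Put P9 (185 MB) in memory block 9; 71 MB remain.
Put P10 (45 MB) in memory block 1; 41 MB remain.
Put P11 (67 MB) in memory block 2; 24 MB remain.
Put P12 (133 MB) in memory block 10; 123 MB remain.
Final memory blocks: [170,45] [165,67] [144] [158] [166] [137] [192] [172] [185] [133].

10 memory blocks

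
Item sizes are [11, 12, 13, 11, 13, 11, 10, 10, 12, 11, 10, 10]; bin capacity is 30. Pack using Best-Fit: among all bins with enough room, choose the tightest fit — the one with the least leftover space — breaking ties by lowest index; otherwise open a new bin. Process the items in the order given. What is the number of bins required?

6 bins

11 → bin 1 (remaining 19)
12 → bin 1 (remaining 7)
13 → bin 2 (remaining 17)
11 → bin 2 (remaining 6)
13 → bin 3 (remaining 17)
11 → bin 3 (remaining 6)
10 → bin 4 (remaining 20)
10 → bin 4 (remaining 10)
12 → bin 5 (remaining 18)
11 → bin 5 (remaining 7)
10 → bin 4 (remaining 0)
10 → bin 6 (remaining 20)
Final bins: [11,12] [13,11] [13,11] [10,10,10] [12,11] [10].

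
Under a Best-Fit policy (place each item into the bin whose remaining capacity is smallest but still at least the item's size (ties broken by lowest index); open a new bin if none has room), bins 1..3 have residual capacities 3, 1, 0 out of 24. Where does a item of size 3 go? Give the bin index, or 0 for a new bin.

1

Bins with room: bin 1 (3).
Tightest fit is bin 1 with 3 free.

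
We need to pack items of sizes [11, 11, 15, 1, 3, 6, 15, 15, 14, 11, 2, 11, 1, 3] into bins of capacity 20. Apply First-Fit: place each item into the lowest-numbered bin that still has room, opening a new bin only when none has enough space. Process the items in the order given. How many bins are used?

8 bins

11 → bin 1 (remaining 9)
11 → bin 2 (remaining 9)
15 → bin 3 (remaining 5)
1 → bin 1 (remaining 8)
3 → bin 1 (remaining 5)
6 → bin 2 (remaining 3)
15 → bin 4 (remaining 5)
15 → bin 5 (remaining 5)
14 → bin 6 (remaining 6)
11 → bin 7 (remaining 9)
2 → bin 1 (remaining 3)
11 → bin 8 (remaining 9)
1 → bin 1 (remaining 2)
3 → bin 2 (remaining 0)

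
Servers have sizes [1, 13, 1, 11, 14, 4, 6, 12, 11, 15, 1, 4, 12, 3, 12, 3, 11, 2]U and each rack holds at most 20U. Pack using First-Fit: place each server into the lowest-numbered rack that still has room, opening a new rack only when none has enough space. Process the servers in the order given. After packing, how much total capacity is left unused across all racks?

44

rack 1: place 1U, 19U left
rack 1: place 13U, 6U left
rack 1: place 1U, 5U left
rack 2: place 11U, 9U left
rack 3: place 14U, 6U left
rack 1: place 4U, 1U left
rack 2: place 6U, 3U left
rack 4: place 12U, 8U left
rack 5: place 11U, 9U left
rack 6: place 15U, 5U left
rack 1: place 1U, 0U left
rack 3: place 4U, 2U left
rack 7: place 12U, 8U left
rack 2: place 3U, 0U left
rack 8: place 12U, 8U left
rack 4: place 3U, 5U left
rack 9: place 11U, 9U left
rack 3: place 2U, 0U left
9 racks × 20U = 180U; used 136U; unused 44U.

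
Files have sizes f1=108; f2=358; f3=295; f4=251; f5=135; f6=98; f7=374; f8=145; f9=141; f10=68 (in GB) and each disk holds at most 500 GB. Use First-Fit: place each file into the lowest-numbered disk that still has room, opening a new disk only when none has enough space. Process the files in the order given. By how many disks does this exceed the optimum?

1

First-Fit: [108,358] [295,135,68] [251,98,145] [374] [141] → 5 disks.
Total size 1973 GB; any packing needs at least ⌈1973/500⌉ = 4 disks.
An optimal packing achieves that bound: [374,108] [358,141] [295,135,68] [251,145,98] → 4 disks.
Excess: 5 − 4 = 1.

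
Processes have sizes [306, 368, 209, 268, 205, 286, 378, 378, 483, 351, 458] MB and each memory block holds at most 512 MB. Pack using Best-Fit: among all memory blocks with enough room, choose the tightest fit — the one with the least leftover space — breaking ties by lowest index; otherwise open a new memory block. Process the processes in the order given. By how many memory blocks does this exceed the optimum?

Best-Fit: [306,205] [368] [209,268] [286] [378] [378] [483] [351] [458] → 9 memory blocks.
9 processes exceed 256 MB (half the capacity), and no two of those can share a memory block, so at least 9 memory blocks are needed.
So 9 is already optimal.

0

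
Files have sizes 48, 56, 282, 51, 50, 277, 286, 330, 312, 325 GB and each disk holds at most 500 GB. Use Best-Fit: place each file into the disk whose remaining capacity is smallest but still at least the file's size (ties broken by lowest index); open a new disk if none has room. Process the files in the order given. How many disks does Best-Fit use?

48 GB → disk 1 (remaining 452 GB)
56 GB → disk 1 (remaining 396 GB)
282 GB → disk 1 (remaining 114 GB)
51 GB → disk 1 (remaining 63 GB)
50 GB → disk 1 (remaining 13 GB)
277 GB → disk 2 (remaining 223 GB)
286 GB → disk 3 (remaining 214 GB)
330 GB → disk 4 (remaining 170 GB)
312 GB → disk 5 (remaining 188 GB)
325 GB → disk 6 (remaining 175 GB)
Final disks: [48,56,282,51,50] [277] [286] [330] [312] [325].

6 disks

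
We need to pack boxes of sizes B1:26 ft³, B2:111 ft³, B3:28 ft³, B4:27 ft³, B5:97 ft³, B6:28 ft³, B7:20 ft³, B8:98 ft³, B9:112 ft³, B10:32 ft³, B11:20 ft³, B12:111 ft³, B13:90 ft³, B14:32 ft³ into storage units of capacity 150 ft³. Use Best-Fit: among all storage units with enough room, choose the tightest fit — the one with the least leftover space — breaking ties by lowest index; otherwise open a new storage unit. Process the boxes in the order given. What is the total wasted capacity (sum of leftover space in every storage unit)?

68

storage unit 1: place B1 (26 ft³), 124 ft³ left
storage unit 1: place B2 (111 ft³), 13 ft³ left
storage unit 2: place B3 (28 ft³), 122 ft³ left
storage unit 2: place B4 (27 ft³), 95 ft³ left
storage unit 3: place B5 (97 ft³), 53 ft³ left
storage unit 3: place B6 (28 ft³), 25 ft³ left
storage unit 3: place B7 (20 ft³), 5 ft³ left
storage unit 4: place B8 (98 ft³), 52 ft³ left
storage unit 5: place B9 (112 ft³), 38 ft³ left
storage unit 5: place B10 (32 ft³), 6 ft³ left
storage unit 4: place B11 (20 ft³), 32 ft³ left
storage unit 6: place B12 (111 ft³), 39 ft³ left
storage unit 2: place B13 (90 ft³), 5 ft³ left
storage unit 4: place B14 (32 ft³), 0 ft³ left
6 storage units × 150 ft³ = 900 ft³; used 832 ft³; unused 68 ft³.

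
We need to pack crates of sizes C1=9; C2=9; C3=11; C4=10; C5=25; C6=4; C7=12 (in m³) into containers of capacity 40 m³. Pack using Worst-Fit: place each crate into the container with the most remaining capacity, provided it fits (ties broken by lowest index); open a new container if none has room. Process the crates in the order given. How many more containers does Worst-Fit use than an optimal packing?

1

Worst-Fit: [9,9,11,10] [25,4] [12] → 3 containers.
Total size 80 m³; any packing needs at least ⌈80/40⌉ = 2 containers.
An optimal packing achieves that bound: [25,11,4] [12,10,9,9] → 2 containers.
Excess: 3 − 2 = 1.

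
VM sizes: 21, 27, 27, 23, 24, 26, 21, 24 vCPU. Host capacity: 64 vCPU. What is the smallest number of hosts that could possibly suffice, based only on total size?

Total size = 21 + 27 + 27 + 23 + 24 + 26 + 21 + 24 = 193 vCPU.
⌈193 / 64⌉ = 4.

4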